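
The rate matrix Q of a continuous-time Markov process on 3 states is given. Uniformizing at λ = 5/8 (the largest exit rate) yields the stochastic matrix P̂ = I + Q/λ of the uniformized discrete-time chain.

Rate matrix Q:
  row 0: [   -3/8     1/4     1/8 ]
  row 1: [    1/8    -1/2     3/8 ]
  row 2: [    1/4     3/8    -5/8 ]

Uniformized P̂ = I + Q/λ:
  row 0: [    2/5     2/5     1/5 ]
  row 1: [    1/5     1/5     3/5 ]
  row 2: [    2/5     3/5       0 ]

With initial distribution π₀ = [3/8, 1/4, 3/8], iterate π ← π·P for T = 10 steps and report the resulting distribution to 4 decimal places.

t=0: π = [0.3750, 0.2500, 0.3750]
t=1: π = [0.3500, 0.4250, 0.2250]
t=2: π = [0.3150, 0.3600, 0.3250]
t=3: π = [0.3280, 0.3930, 0.2790]
t=4: π = [0.3214, 0.3772, 0.3014]
t=5: π = [0.3246, 0.3848, 0.2906]
t=6: π = [0.3230, 0.3812, 0.2958]
t=7: π = [0.3238, 0.3829, 0.2933]
t=8: π = [0.3234, 0.3821, 0.2945]
t=9: π = [0.3236, 0.3825, 0.2939]
t=10: π = [0.3235, 0.3823, 0.2942]

π = [0.3235, 0.3823, 0.2942]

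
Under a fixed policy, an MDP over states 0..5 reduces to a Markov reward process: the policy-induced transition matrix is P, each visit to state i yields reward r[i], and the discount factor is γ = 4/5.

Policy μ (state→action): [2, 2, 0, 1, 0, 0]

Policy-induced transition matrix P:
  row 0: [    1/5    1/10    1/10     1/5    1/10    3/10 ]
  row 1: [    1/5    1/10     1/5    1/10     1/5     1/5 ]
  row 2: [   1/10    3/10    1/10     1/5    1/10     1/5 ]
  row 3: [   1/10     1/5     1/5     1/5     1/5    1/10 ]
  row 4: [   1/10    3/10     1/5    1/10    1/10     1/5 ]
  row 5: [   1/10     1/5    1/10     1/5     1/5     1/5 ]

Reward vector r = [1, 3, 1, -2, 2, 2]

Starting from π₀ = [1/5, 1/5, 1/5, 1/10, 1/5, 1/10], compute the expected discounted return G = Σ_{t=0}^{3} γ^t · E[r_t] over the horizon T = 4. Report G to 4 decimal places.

G = 3.8561

t=0: π = [0.2000, 0.2000, 0.2000, 0.1000, 0.2000, 0.1000], E[r] = 1.4000, γ^t·E[r] = 1.400000, running G = 1.400000
t=1: π = [0.1400, 0.2000, 0.1500, 0.1600, 0.1400, 0.2100], E[r] = 1.2700, γ^t·E[r] = 1.016000, running G = 2.416000
t=2: π = [0.1340, 0.1950, 0.1500, 0.1660, 0.1570, 0.1980], E[r] = 1.2470, γ^t·E[r] = 0.798080, running G = 3.214080
t=3: π = [0.1329, 0.1978, 0.1518, 0.1648, 0.1559, 0.1968], E[r] = 1.2539, γ^t·E[r] = 0.641997, running G = 3.856077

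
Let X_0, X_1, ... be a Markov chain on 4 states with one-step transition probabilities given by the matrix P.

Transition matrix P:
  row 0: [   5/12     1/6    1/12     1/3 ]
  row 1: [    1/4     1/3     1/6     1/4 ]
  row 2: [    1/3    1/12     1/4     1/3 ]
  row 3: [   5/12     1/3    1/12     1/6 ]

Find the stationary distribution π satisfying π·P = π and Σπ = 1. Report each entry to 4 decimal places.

Balance equations π_j = Σ_i π_i·P[i][j]:
  π_0 = 5/12·π_0 + 1/4·π_1 + 1/3·π_2 + 5/12·π_3
  π_1 = 1/6·π_0 + 1/3·π_1 + 1/12·π_2 + 1/3·π_3
  π_2 = 1/12·π_0 + 1/6·π_1 + 1/4·π_2 + 1/12·π_3
  normalize: π_0 + π_1 + π_2 + π_3 = 1
Solving the linear system gives exactly π = [175/478, 173/717, 89/717, 385/1434].

π = [0.3661, 0.2413, 0.1241, 0.2685]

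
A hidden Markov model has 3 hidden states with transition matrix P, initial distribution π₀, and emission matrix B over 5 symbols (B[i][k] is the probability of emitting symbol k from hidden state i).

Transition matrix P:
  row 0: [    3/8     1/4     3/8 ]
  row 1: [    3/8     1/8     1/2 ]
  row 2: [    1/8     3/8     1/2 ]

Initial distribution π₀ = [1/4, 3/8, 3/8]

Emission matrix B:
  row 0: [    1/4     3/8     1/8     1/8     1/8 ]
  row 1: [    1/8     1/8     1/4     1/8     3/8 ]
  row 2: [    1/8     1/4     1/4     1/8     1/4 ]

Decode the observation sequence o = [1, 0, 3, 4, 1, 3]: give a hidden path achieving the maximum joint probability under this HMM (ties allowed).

path = [0, 0, 2, 1, 2, 2]

t=0: δ = [9.375e-02, 4.688e-02, 9.375e-02]  (obs o_0=1)
t=1: δ = [8.789e-03, 4.395e-03, 5.859e-03]  ψ = [0, 2, 2]  (obs o_1=0)
t=2: δ = [4.120e-04, 2.747e-04, 4.120e-04]  ψ = [0, 0, 0]  (obs o_2=3)
t=3: δ = [1.931e-05, 5.794e-05, 5.150e-05]  ψ = [0, 2, 2]  (obs o_3=4)
t=4: δ = [8.147e-06, 2.414e-06, 7.242e-06]  ψ = [1, 2, 1]  (obs o_4=1)
t=5: δ = [3.819e-07, 3.395e-07, 4.526e-07]  ψ = [0, 2, 2]  (obs o_5=3)
backtrack: best end state = 2; path = [0, 0, 2, 1, 2, 2]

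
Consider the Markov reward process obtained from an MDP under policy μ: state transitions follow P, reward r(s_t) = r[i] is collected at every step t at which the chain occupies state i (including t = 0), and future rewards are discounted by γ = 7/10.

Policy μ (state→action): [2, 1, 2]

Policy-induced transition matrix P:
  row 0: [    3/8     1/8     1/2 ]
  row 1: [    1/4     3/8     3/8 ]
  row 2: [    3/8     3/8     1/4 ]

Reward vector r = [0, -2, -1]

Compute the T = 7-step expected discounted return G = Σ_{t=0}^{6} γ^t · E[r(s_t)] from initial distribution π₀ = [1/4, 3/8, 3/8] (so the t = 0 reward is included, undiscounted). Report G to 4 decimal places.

t=0: π = [0.2500, 0.3750, 0.3750], E[r] = -1.1250, γ^t·E[r] = -1.125000, running G = -1.125000
t=1: π = [0.3281, 0.3125, 0.3594], E[r] = -0.9844, γ^t·E[r] = -0.689063, running G = -1.814063
t=2: π = [0.3359, 0.2930, 0.3711], E[r] = -0.9570, γ^t·E[r] = -0.468945, running G = -2.283008
t=3: π = [0.3384, 0.2910, 0.3706], E[r] = -0.9526, γ^t·E[r] = -0.326754, running G = -2.609762
t=4: π = [0.3386, 0.2904, 0.3710], E[r] = -0.9518, γ^t·E[r] = -0.228523, running G = -2.838285
t=5: π = [0.3387, 0.2903, 0.3710], E[r] = -0.9516, γ^t·E[r] = -0.159943, running G = -2.998228
t=6: π = [0.3387, 0.2903, 0.3710], E[r] = -0.9516, γ^t·E[r] = -0.111957, running G = -3.110185

G = -3.1102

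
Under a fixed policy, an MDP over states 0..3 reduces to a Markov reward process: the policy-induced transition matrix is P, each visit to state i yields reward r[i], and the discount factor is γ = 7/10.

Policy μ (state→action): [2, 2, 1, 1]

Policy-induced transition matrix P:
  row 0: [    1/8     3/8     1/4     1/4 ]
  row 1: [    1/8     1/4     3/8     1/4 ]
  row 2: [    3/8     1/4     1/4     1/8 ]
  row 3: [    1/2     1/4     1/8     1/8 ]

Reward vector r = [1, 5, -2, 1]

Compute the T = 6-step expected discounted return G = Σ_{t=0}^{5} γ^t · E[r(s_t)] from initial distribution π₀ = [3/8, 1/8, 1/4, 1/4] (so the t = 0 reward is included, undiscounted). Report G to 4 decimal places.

G = 3.4617

t=0: π = [0.3750, 0.1250, 0.2500, 0.2500], E[r] = 0.7500, γ^t·E[r] = 0.750000, running G = 0.750000
t=1: π = [0.2813, 0.2969, 0.2344, 0.1875], E[r] = 1.4844, γ^t·E[r] = 1.039063, running G = 1.789063
t=2: π = [0.2539, 0.2852, 0.2637, 0.1973], E[r] = 1.3496, γ^t·E[r] = 0.661309, running G = 2.450371
t=3: π = [0.2649, 0.2817, 0.2610, 0.1924], E[r] = 1.3440, γ^t·E[r] = 0.460990, running G = 2.911361
t=4: π = [0.2624, 0.2831, 0.2612, 0.1933], E[r] = 1.3489, γ^t·E[r] = 0.323880, running G = 3.235241
t=5: π = [0.2628, 0.2828, 0.2612, 0.1932], E[r] = 1.3475, γ^t·E[r] = 0.226479, running G = 3.461720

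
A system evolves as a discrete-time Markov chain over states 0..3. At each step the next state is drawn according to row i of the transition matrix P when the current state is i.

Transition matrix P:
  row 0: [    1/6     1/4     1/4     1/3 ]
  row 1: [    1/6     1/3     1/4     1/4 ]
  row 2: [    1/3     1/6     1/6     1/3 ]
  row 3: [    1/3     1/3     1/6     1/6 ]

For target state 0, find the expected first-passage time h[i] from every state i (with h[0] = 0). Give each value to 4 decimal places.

First-step conditioning: h[0] = 0; for i ≠ 0, h[i] = 1 + Σ_k P[i][k]·h[k].
  h[1] = 1 + 1/3·h[1] + 1/4·h[2] + 1/4·h[3]
  h[2] = 1 + 1/6·h[1] + 1/6·h[2] + 1/3·h[3]
  h[3] = 1 + 1/3·h[1] + 1/6·h[2] + 1/6·h[3]
Solving the 3×3 linear system over states ≠ 0 gives exactly h = [0, 255/62, 213/62, 219/62] (h[0] = 0 is the target).

h = [0.0000, 4.1129, 3.4355, 3.5323]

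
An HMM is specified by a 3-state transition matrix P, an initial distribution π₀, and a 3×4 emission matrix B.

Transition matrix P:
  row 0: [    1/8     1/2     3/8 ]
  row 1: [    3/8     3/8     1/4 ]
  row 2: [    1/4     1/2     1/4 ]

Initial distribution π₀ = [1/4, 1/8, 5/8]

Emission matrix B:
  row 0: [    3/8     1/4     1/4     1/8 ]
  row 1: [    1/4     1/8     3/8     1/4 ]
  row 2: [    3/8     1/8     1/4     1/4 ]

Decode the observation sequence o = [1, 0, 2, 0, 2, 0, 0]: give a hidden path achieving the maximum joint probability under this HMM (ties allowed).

t=0: δ = [6.250e-02, 1.562e-02, 7.812e-02]  (obs o_0=1)
t=1: δ = [7.324e-03, 9.766e-03, 8.789e-03]  ψ = [2, 2, 0]  (obs o_1=0)
t=2: δ = [9.155e-04, 1.648e-03, 6.866e-04]  ψ = [1, 2, 0]  (obs o_2=2)
t=3: δ = [2.317e-04, 1.545e-04, 1.545e-04]  ψ = [1, 1, 1]  (obs o_3=0)
t=4: δ = [1.448e-05, 4.345e-05, 2.173e-05]  ψ = [1, 0, 0]  (obs o_4=2)
t=5: δ = [6.110e-06, 4.074e-06, 4.074e-06]  ψ = [1, 1, 1]  (obs o_5=0)
t=6: δ = [5.729e-07, 7.638e-07, 8.593e-07]  ψ = [1, 0, 0]  (obs o_6=0)
backtrack: best end state = 2; path = [0, 2, 1, 0, 1, 0, 2]

path = [0, 2, 1, 0, 1, 0, 2]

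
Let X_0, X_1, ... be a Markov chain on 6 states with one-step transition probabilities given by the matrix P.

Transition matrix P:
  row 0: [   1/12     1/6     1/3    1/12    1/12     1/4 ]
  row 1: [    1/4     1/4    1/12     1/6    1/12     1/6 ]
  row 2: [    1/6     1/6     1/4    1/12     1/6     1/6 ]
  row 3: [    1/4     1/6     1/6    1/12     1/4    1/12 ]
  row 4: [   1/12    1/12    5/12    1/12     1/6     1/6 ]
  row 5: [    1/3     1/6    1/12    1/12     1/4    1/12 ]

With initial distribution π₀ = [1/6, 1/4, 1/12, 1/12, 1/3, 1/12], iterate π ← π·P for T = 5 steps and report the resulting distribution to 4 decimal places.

π = [0.1867, 0.1674, 0.2293, 0.0973, 0.1586, 0.1608]

t=0: π = [0.1667, 0.2500, 0.0833, 0.0833, 0.3333, 0.0833]
t=1: π = [0.1667, 0.1597, 0.2569, 0.1042, 0.1458, 0.1667]
t=2: π = [0.1904, 0.1678, 0.2251, 0.0966, 0.1620, 0.1580]
t=3: π = [0.1857, 0.1671, 0.2305, 0.0973, 0.1580, 0.1613]
t=4: π = [0.1869, 0.1674, 0.2290, 0.0973, 0.1588, 0.1606]
t=5: π = [0.1867, 0.1674, 0.2293, 0.0973, 0.1586, 0.1608]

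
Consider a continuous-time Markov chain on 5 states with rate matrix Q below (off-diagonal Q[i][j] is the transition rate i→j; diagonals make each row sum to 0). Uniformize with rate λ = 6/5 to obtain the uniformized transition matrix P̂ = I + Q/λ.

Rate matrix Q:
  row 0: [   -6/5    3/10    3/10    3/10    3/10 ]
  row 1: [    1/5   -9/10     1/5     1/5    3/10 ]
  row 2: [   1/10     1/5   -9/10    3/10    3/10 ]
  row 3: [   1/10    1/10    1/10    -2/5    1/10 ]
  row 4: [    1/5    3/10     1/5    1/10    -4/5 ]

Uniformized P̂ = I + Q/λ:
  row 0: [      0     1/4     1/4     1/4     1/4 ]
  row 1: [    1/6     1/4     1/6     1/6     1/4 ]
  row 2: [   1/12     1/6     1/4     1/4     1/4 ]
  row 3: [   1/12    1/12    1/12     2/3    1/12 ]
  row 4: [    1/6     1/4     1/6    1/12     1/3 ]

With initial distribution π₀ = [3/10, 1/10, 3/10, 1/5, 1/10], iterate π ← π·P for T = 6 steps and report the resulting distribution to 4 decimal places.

t=0: π = [0.3000, 0.1000, 0.3000, 0.2000, 0.1000]
t=1: π = [0.0750, 0.1917, 0.2000, 0.3083, 0.2250]
t=2: π = [0.1118, 0.1819, 0.1639, 0.3250, 0.2174]
t=3: π = [0.1073, 0.1822, 0.1626, 0.3340, 0.2139]
t=4: π = [0.1074, 0.1808, 0.1613, 0.3383, 0.2122]
t=5: π = [0.1071, 0.1802, 0.1609, 0.3405, 0.2113]
t=6: π = [0.1070, 0.1798, 0.1606, 0.3417, 0.2108]

π = [0.1070, 0.1798, 0.1606, 0.3417, 0.2108]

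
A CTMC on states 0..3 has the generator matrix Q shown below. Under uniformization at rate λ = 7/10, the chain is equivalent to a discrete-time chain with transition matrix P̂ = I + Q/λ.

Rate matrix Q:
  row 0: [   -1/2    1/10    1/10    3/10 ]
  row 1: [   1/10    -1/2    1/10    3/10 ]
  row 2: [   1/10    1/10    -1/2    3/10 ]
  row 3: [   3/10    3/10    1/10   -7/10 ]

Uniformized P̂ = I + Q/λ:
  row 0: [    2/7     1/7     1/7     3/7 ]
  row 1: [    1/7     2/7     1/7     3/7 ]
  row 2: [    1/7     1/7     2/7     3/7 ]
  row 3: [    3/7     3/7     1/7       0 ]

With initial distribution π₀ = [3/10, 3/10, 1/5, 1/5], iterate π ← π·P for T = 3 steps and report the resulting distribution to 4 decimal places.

t=0: π = [0.3000, 0.3000, 0.2000, 0.2000]
t=1: π = [0.2429, 0.2429, 0.1714, 0.3429]
t=2: π = [0.2755, 0.2755, 0.1673, 0.2816]
t=3: π = [0.2627, 0.2627, 0.1668, 0.3079]

π = [0.2627, 0.2627, 0.1668, 0.3079]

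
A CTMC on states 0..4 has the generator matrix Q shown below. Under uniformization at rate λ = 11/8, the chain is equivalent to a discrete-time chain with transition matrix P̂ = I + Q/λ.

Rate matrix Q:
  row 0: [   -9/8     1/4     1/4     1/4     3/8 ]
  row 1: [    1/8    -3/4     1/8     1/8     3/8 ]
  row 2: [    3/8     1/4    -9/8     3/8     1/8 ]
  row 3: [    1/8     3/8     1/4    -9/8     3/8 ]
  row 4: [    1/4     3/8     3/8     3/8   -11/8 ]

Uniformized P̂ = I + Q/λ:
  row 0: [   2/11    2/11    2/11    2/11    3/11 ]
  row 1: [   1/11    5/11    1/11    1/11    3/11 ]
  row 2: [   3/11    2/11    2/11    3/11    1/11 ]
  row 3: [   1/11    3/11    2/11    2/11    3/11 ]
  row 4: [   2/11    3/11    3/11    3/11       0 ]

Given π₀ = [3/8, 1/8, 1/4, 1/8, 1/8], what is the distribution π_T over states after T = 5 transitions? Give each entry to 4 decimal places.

π = [0.1534, 0.2970, 0.1721, 0.1878, 0.1897]

t=0: π = [0.3750, 0.1250, 0.2500, 0.1250, 0.1250]
t=1: π = [0.1818, 0.2386, 0.1818, 0.2045, 0.1932]
t=2: π = [0.1581, 0.2831, 0.1777, 0.1942, 0.1870]
t=3: π = [0.1546, 0.2937, 0.1731, 0.1892, 0.1894]
t=4: π = [0.1537, 0.2963, 0.1723, 0.1881, 0.1896]
t=5: π = [0.1534, 0.2970, 0.1721, 0.1878, 0.1897]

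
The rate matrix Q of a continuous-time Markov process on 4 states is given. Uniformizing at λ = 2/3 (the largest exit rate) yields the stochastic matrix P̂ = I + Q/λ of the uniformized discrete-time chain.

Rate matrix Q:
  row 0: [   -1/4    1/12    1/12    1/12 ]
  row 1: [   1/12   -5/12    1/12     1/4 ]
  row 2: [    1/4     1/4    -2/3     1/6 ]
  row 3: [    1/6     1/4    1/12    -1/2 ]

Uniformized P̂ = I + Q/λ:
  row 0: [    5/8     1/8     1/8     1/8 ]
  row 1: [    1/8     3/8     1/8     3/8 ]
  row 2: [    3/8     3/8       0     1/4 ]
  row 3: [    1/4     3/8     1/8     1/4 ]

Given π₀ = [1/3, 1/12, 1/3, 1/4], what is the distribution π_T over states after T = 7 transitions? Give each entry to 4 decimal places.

t=0: π = [0.3333, 0.0833, 0.3333, 0.2500]
t=1: π = [0.4063, 0.2917, 0.0833, 0.2188]
t=2: π = [0.3763, 0.2734, 0.1146, 0.2357]
t=3: π = [0.3713, 0.2809, 0.1107, 0.2371]
t=4: π = [0.3679, 0.2822, 0.1112, 0.2387]
t=5: π = [0.3666, 0.2830, 0.1111, 0.2393]
t=6: π = [0.3660, 0.2833, 0.1111, 0.2396]
t=7: π = [0.3657, 0.2835, 0.1111, 0.2397]

π = [0.3657, 0.2835, 0.1111, 0.2397]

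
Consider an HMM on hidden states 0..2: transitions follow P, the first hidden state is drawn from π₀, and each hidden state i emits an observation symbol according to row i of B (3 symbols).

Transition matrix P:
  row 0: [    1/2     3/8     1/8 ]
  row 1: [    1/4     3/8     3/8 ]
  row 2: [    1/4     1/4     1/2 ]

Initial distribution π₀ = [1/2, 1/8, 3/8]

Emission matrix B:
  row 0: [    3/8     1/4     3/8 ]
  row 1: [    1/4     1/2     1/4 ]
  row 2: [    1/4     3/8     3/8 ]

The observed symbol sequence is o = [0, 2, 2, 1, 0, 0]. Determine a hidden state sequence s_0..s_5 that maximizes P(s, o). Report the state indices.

t=0: δ = [1.875e-01, 3.125e-02, 9.375e-02]  (obs o_0=0)
t=1: δ = [3.516e-02, 1.758e-02, 1.758e-02]  ψ = [0, 0, 2]  (obs o_1=2)
t=2: δ = [6.592e-03, 3.296e-03, 3.296e-03]  ψ = [0, 0, 2]  (obs o_2=2)
t=3: δ = [8.240e-04, 1.236e-03, 6.180e-04]  ψ = [0, 0, 2]  (obs o_3=1)
t=4: δ = [1.545e-04, 1.159e-04, 1.159e-04]  ψ = [0, 1, 1]  (obs o_4=0)
t=5: δ = [2.897e-05, 1.448e-05, 1.448e-05]  ψ = [0, 0, 2]  (obs o_5=0)
backtrack: best end state = 0; path = [0, 0, 0, 0, 0, 0]

path = [0, 0, 0, 0, 0, 0]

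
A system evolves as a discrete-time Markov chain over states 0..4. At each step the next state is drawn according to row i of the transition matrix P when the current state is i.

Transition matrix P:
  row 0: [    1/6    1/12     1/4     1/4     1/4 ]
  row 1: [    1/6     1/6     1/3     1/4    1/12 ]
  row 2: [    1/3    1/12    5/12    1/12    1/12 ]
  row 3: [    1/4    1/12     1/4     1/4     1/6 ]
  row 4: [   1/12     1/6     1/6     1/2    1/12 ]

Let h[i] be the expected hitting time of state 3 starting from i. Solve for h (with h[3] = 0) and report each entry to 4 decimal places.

First-step conditioning: h[3] = 0; for i ≠ 3, h[i] = 1 + Σ_k P[i][k]·h[k].
  h[0] = 1 + 1/6·h[0] + 1/12·h[1] + 1/4·h[2] + 1/4·h[4]
  h[1] = 1 + 1/6·h[0] + 1/6·h[1] + 1/3·h[2] + 1/12·h[4]
  h[2] = 1 + 1/3·h[0] + 1/12·h[1] + 5/12·h[2] + 1/12·h[4]
  h[4] = 1 + 1/12·h[0] + 1/6·h[1] + 1/6·h[2] + 1/12·h[4]
Solving the 4×4 linear system over states ≠ 3 gives exactly h = [1320/317, 1404/317, 1644/317, 0, 1020/317] (h[3] = 0 is the target).

h = [4.1640, 4.4290, 5.1861, 0.0000, 3.2177]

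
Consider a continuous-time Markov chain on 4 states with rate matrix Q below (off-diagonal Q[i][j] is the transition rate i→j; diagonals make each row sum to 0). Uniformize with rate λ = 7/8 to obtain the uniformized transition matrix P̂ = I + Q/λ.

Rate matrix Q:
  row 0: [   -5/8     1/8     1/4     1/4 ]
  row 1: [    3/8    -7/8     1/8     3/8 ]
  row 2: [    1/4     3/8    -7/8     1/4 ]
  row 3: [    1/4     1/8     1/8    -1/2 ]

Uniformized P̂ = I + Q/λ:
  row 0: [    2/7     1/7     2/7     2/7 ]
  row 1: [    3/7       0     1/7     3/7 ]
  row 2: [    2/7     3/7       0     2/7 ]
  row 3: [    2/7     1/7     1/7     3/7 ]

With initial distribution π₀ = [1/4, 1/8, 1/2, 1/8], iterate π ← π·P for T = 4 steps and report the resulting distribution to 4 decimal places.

π = [0.3103, 0.1653, 0.1629, 0.3615]

t=0: π = [0.2500, 0.1250, 0.5000, 0.1250]
t=1: π = [0.3036, 0.2679, 0.1071, 0.3214]
t=2: π = [0.3240, 0.1352, 0.1709, 0.3699]
t=3: π = [0.3050, 0.1724, 0.1647, 0.3579]
t=4: π = [0.3103, 0.1653, 0.1629, 0.3615]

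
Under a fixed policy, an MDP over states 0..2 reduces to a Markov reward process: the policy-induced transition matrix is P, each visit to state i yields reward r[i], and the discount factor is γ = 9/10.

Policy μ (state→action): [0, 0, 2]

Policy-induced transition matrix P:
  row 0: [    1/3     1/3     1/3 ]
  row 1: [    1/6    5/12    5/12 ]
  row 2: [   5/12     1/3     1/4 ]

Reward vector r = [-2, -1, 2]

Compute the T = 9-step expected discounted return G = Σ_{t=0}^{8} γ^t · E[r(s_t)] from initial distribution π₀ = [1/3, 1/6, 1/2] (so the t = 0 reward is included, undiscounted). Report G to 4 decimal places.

G = -1.4601

t=0: π = [0.3333, 0.1667, 0.5000], E[r] = 0.1667, γ^t·E[r] = 0.166667, running G = 0.166667
t=1: π = [0.3472, 0.3472, 0.3056], E[r] = -0.4306, γ^t·E[r] = -0.387500, running G = -0.220833
t=2: π = [0.3009, 0.3623, 0.3368], E[r] = -0.2905, γ^t·E[r] = -0.235313, running G = -0.456146
t=3: π = [0.3010, 0.3635, 0.3355], E[r] = -0.2947, γ^t·E[r] = -0.214805, running G = -0.670951
t=4: π = [0.3007, 0.3636, 0.3357], E[r] = -0.2937, γ^t·E[r] = -0.192686, running G = -0.863637
t=5: π = [0.3007, 0.3636, 0.3357], E[r] = -0.2937, γ^t·E[r] = -0.173435, running G = -1.037071
t=6: π = [0.3007, 0.3636, 0.3357], E[r] = -0.2937, γ^t·E[r] = -0.156087, running G = -1.193159
t=7: π = [0.3007, 0.3636, 0.3357], E[r] = -0.2937, γ^t·E[r] = -0.140479, running G = -1.333637
t=8: π = [0.3007, 0.3636, 0.3357], E[r] = -0.2937, γ^t·E[r] = -0.126431, running G = -1.460068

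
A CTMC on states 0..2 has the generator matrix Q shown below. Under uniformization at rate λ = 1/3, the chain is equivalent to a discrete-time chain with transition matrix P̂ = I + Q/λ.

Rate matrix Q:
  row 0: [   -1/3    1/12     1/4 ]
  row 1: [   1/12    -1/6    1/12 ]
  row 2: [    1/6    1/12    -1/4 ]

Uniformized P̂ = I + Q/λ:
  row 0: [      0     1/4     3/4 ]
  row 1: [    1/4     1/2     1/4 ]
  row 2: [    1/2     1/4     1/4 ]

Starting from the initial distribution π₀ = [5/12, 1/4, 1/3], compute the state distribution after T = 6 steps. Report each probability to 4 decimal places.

t=0: π = [0.4167, 0.2500, 0.3333]
t=1: π = [0.2292, 0.3125, 0.4583]
t=2: π = [0.3073, 0.3281, 0.3646]
t=3: π = [0.2643, 0.3320, 0.4036]
t=4: π = [0.2848, 0.3330, 0.3822]
t=5: π = [0.2743, 0.3333, 0.3924]
t=6: π = [0.2795, 0.3333, 0.3872]

π = [0.2795, 0.3333, 0.3872]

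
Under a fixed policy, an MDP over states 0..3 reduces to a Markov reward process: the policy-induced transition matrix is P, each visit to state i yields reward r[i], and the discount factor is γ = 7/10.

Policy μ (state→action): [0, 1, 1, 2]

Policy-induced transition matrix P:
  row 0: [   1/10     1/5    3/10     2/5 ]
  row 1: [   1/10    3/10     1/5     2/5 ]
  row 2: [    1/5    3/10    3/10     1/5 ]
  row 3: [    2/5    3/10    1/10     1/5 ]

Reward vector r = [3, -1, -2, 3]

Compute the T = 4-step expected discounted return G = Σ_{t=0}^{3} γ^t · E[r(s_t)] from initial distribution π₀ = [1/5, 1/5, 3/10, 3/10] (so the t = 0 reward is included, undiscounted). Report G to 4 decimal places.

G = 1.9237

t=0: π = [0.2000, 0.2000, 0.3000, 0.3000], E[r] = 0.7000, γ^t·E[r] = 0.700000, running G = 0.700000
t=1: π = [0.2200, 0.2800, 0.2200, 0.2800], E[r] = 0.7800, γ^t·E[r] = 0.546000, running G = 1.246000
t=2: π = [0.2060, 0.2780, 0.2160, 0.3000], E[r] = 0.8080, γ^t·E[r] = 0.395920, running G = 1.641920
t=3: π = [0.2116, 0.2794, 0.2122, 0.2968], E[r] = 0.8214, γ^t·E[r] = 0.281740, running G = 1.923660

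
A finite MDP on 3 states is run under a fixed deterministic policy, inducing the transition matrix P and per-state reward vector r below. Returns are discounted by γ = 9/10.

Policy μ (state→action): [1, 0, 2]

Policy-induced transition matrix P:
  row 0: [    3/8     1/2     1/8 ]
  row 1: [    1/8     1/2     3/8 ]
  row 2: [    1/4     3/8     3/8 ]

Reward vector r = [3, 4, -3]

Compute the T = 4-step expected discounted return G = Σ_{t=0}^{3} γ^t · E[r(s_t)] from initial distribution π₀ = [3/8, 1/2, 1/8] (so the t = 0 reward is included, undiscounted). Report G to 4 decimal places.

G = 6.7576

t=0: π = [0.3750, 0.5000, 0.1250], E[r] = 2.7500, γ^t·E[r] = 2.750000, running G = 2.750000
t=1: π = [0.2344, 0.4844, 0.2813], E[r] = 1.7969, γ^t·E[r] = 1.617188, running G = 4.367188
t=2: π = [0.2188, 0.4648, 0.3164], E[r] = 1.5664, γ^t·E[r] = 1.268789, running G = 5.635977
t=3: π = [0.2192, 0.4604, 0.3203], E[r] = 1.5386, γ^t·E[r] = 1.121621, running G = 6.757597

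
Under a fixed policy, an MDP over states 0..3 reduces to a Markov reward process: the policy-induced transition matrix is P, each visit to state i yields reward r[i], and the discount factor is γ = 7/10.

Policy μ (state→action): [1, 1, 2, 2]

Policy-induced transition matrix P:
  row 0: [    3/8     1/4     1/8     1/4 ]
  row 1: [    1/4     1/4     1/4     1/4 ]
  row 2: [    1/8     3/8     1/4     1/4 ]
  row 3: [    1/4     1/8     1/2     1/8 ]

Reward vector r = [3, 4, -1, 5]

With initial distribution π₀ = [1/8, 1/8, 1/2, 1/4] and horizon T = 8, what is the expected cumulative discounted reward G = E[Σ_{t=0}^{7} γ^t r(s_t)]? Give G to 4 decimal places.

G = 7.1383

t=0: π = [0.1250, 0.1250, 0.5000, 0.2500], E[r] = 1.6250, γ^t·E[r] = 1.625000, running G = 1.625000
t=1: π = [0.2031, 0.2813, 0.2969, 0.2188], E[r] = 2.5313, γ^t·E[r] = 1.771875, running G = 3.396875
t=2: π = [0.2383, 0.2598, 0.2793, 0.2227], E[r] = 2.5879, γ^t·E[r] = 1.268066, running G = 4.664941
t=3: π = [0.2449, 0.2571, 0.2759, 0.2222], E[r] = 2.5979, γ^t·E[r] = 0.891080, running G = 5.556021
t=4: π = [0.2461, 0.2567, 0.2749, 0.2222], E[r] = 2.6014, γ^t·E[r] = 0.624606, running G = 6.180627
t=5: π = [0.2464, 0.2566, 0.2748, 0.2222], E[r] = 2.6019, γ^t·E[r] = 0.437295, running G = 6.617922
t=6: π = [0.2465, 0.2566, 0.2748, 0.2222], E[r] = 2.6020, γ^t·E[r] = 0.306122, running G = 6.924044
t=7: π = [0.2465, 0.2566, 0.2747, 0.2222], E[r] = 2.6020, γ^t·E[r] = 0.214287, running G = 7.138331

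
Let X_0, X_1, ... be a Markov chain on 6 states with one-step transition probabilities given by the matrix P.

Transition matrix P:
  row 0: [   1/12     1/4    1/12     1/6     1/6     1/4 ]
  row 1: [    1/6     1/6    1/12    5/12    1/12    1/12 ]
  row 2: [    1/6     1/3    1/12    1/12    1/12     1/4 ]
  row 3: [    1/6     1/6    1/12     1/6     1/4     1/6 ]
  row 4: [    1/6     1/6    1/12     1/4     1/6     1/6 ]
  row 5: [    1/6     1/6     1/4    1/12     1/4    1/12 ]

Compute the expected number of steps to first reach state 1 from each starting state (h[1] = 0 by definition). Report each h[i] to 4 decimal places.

h = [4.6468, 0.0000, 4.1932, 5.0449, 5.0449, 4.9139]

First-step conditioning: h[1] = 0; for i ≠ 1, h[i] = 1 + Σ_k P[i][k]·h[k].
  h[0] = 1 + 1/12·h[0] + 1/12·h[2] + 1/6·h[3] + 1/6·h[4] + 1/4·h[5]
  h[2] = 1 + 1/6·h[0] + 1/12·h[2] + 1/12·h[3] + 1/12·h[4] + 1/4·h[5]
  h[3] = 1 + 1/6·h[0] + 1/12·h[2] + 1/6·h[3] + 1/4·h[4] + 1/6·h[5]
  h[4] = 1 + 1/6·h[0] + 1/12·h[2] + 1/4·h[3] + 1/6·h[4] + 1/6·h[5]
  h[5] = 1 + 1/6·h[0] + 1/4·h[2] + 1/12·h[3] + 1/4·h[4] + 1/12·h[5]
Solving the 5×5 linear system over states ≠ 1 gives exactly h = [11064/2381, 0, 9984/2381, 12012/2381, 12012/2381, 11700/2381] (h[1] = 0 is the target).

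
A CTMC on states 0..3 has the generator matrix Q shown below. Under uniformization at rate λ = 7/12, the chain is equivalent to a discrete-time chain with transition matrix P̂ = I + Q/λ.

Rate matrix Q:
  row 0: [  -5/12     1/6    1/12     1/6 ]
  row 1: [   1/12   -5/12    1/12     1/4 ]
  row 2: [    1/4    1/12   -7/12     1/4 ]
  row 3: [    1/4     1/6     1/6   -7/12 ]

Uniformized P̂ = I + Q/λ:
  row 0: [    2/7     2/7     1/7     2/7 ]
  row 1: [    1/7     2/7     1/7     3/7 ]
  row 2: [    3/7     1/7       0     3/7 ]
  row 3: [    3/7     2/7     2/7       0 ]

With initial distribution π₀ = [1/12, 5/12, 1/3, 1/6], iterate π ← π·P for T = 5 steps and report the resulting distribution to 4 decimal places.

t=0: π = [0.0833, 0.4167, 0.3333, 0.1667]
t=1: π = [0.2976, 0.2381, 0.1190, 0.3452]
t=2: π = [0.3180, 0.2687, 0.1752, 0.2381]
t=3: π = [0.3064, 0.2607, 0.1518, 0.2811]
t=4: π = [0.3103, 0.2640, 0.1613, 0.2643]
t=5: π = [0.3088, 0.2627, 0.1576, 0.2710]

π = [0.3088, 0.2627, 0.1576, 0.2710]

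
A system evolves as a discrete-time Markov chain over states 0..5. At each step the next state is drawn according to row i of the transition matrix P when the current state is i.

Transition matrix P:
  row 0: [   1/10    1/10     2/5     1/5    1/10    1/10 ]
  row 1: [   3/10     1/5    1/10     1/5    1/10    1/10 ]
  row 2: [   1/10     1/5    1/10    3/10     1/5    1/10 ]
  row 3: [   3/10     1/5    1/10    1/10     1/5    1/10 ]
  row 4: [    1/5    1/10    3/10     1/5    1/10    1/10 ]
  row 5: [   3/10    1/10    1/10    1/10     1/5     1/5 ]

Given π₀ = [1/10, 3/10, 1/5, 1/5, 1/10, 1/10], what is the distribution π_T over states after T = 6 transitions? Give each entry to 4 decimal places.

π = [0.2056, 0.1534, 0.1915, 0.1891, 0.1492, 0.1111]

t=0: π = [0.1000, 0.3000, 0.2000, 0.2000, 0.1000, 0.1000]
t=1: π = [0.2300, 0.1700, 0.1500, 0.1900, 0.1500, 0.1100]
t=2: π = [0.2090, 0.1510, 0.1990, 0.1850, 0.1450, 0.1110]
t=3: π = [0.2039, 0.1535, 0.1917, 0.1903, 0.1495, 0.1111]
t=4: π = [0.2059, 0.1536, 0.1911, 0.1890, 0.1493, 0.1111]
t=5: π = [0.2057, 0.1534, 0.1916, 0.1891, 0.1491, 0.1111]
t=6: π = [0.2056, 0.1534, 0.1915, 0.1891, 0.1492, 0.1111]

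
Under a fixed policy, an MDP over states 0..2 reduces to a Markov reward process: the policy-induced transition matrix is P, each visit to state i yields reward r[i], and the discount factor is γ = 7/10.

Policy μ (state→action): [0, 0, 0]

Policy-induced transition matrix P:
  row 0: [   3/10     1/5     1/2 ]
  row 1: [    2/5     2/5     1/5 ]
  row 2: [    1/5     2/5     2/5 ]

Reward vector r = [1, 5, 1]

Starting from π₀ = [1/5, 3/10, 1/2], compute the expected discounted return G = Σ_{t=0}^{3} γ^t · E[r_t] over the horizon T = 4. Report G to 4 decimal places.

t=0: π = [0.2000, 0.3000, 0.5000], E[r] = 2.2000, γ^t·E[r] = 2.200000, running G = 2.200000
t=1: π = [0.2800, 0.3600, 0.3600], E[r] = 2.4400, γ^t·E[r] = 1.708000, running G = 3.908000
t=2: π = [0.3000, 0.3440, 0.3560], E[r] = 2.3760, γ^t·E[r] = 1.164240, running G = 5.072240
t=3: π = [0.2988, 0.3400, 0.3612], E[r] = 2.3600, γ^t·E[r] = 0.809480, running G = 5.881720

G = 5.8817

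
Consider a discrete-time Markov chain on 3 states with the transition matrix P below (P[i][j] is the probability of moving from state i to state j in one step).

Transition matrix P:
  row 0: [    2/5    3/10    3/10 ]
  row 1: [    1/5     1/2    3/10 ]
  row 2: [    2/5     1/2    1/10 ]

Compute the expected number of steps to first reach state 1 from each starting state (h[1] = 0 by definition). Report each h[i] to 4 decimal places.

h = [2.8571, 0.0000, 2.3810]

First-step conditioning: h[1] = 0; for i ≠ 1, h[i] = 1 + Σ_k P[i][k]·h[k].
  h[0] = 1 + 2/5·h[0] + 3/10·h[2]
  h[2] = 1 + 2/5·h[0] + 1/10·h[2]
Solving the 2×2 linear system over states ≠ 1 gives exactly h = [20/7, 0, 50/21] (h[1] = 0 is the target).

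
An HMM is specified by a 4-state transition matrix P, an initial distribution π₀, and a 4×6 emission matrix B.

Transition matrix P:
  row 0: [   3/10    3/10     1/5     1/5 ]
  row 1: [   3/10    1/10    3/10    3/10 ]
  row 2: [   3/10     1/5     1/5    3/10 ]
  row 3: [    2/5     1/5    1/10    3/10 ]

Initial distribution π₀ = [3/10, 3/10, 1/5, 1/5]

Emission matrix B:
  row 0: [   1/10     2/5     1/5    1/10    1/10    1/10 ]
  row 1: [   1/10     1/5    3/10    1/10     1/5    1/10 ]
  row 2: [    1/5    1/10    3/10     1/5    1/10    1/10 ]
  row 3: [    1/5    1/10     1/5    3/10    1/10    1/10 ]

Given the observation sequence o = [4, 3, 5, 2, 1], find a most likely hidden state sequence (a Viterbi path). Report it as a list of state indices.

t=0: δ = [3.000e-02, 6.000e-02, 2.000e-02, 2.000e-02]  (obs o_0=4)
t=1: δ = [1.800e-03, 9.000e-04, 3.600e-03, 5.400e-03]  ψ = [1, 0, 1, 1]  (obs o_1=3)
t=2: δ = [2.160e-04, 1.080e-04, 7.200e-05, 1.620e-04]  ψ = [3, 3, 2, 3]  (obs o_2=5)
t=3: δ = [1.296e-05, 1.944e-05, 1.296e-05, 9.720e-06]  ψ = [0, 0, 0, 3]  (obs o_3=2)
t=4: δ = [2.333e-06, 7.776e-07, 5.832e-07, 5.832e-07]  ψ = [1, 0, 1, 1]  (obs o_4=1)
backtrack: best end state = 0; path = [1, 3, 0, 1, 0]

path = [1, 3, 0, 1, 0]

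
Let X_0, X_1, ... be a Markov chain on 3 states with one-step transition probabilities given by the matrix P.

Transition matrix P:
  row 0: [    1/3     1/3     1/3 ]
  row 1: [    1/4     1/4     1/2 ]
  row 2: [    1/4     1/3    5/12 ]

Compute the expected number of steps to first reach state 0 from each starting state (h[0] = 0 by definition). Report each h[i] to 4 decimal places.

First-step conditioning: h[0] = 0; for i ≠ 0, h[i] = 1 + Σ_k P[i][k]·h[k].
  h[1] = 1 + 1/4·h[1] + 1/2·h[2]
  h[2] = 1 + 1/3·h[1] + 5/12·h[2]
Solving the 2×2 linear system over states ≠ 0 gives exactly h = [0, 4, 4] (h[0] = 0 is the target).

h = [0.0000, 4.0000, 4.0000]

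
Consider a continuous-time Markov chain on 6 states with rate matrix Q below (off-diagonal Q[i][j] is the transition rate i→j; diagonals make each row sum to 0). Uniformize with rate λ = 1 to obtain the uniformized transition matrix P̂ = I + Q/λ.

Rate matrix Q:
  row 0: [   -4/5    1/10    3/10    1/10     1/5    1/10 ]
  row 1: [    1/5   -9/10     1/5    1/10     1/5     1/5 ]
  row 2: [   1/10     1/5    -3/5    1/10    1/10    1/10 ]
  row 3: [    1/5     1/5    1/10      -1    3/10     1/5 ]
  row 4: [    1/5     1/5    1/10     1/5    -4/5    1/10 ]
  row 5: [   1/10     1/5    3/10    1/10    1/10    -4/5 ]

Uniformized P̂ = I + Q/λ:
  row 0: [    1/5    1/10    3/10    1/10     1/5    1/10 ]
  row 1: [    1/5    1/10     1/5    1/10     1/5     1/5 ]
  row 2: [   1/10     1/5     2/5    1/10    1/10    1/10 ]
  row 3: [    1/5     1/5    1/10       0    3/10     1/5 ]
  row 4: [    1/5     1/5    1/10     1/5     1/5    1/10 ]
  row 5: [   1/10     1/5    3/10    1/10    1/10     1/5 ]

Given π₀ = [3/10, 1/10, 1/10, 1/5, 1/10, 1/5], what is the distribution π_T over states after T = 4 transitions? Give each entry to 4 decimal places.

t=0: π = [0.3000, 0.1000, 0.1000, 0.2000, 0.1000, 0.2000]
t=1: π = [0.1700, 0.1600, 0.2400, 0.0900, 0.1900, 0.1500]
t=2: π = [0.1610, 0.1670, 0.2520, 0.1100, 0.1700, 0.1400]
t=3: π = [0.1608, 0.1672, 0.2525, 0.1060, 0.1718, 0.1417]
t=4: π = [0.1606, 0.1672, 0.2530, 0.1066, 0.1712, 0.1415]

π = [0.1606, 0.1672, 0.2530, 0.1066, 0.1712, 0.1415]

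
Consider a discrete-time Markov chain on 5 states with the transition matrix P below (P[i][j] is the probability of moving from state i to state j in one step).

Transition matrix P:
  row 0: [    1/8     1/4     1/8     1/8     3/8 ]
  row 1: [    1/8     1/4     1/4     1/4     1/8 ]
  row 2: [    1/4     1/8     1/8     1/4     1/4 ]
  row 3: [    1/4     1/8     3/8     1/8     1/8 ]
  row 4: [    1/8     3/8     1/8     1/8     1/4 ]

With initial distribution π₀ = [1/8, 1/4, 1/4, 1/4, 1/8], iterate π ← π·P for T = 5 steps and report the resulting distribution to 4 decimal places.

t=0: π = [0.1250, 0.2500, 0.2500, 0.2500, 0.1250]
t=1: π = [0.1875, 0.2031, 0.2188, 0.1875, 0.2031]
t=2: π = [0.1758, 0.2246, 0.1973, 0.1777, 0.2246]
t=3: π = [0.1719, 0.2312, 0.1975, 0.1777, 0.2217]
t=4: π = [0.1719, 0.2308, 0.1983, 0.1786, 0.2204]
t=5: π = [0.1721, 0.2304, 0.1985, 0.1786, 0.2203]

π = [0.1721, 0.2304, 0.1985, 0.1786, 0.2203]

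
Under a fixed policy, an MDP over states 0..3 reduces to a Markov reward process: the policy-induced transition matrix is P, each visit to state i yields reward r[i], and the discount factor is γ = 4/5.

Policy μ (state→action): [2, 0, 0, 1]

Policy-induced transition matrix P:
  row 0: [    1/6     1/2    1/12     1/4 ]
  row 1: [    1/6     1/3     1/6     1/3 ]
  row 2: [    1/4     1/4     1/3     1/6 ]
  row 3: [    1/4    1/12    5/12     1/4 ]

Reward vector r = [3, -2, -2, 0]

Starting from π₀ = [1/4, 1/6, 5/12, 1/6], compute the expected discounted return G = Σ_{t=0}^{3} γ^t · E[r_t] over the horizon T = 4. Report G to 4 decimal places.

t=0: π = [0.2500, 0.1667, 0.4167, 0.1667], E[r] = -0.4167, γ^t·E[r] = -0.416667, running G = -0.416667
t=1: π = [0.2153, 0.2986, 0.2569, 0.2292], E[r] = -0.4653, γ^t·E[r] = -0.372222, running G = -0.788889
t=2: π = [0.2072, 0.2905, 0.2488, 0.2535], E[r] = -0.4572, γ^t·E[r] = -0.292593, running G = -1.081481
t=3: π = [0.2085, 0.2838, 0.2542, 0.2535], E[r] = -0.4504, γ^t·E[r] = -0.230617, running G = -1.312099

G = -1.3121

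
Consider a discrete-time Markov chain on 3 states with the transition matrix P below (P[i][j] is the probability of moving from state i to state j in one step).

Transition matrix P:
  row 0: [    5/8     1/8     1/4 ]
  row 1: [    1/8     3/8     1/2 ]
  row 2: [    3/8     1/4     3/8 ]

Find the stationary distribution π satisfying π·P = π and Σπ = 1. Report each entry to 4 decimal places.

π = [0.4250, 0.2250, 0.3500]

Balance equations π_j = Σ_i π_i·P[i][j]:
  π_0 = 5/8·π_0 + 1/8·π_1 + 3/8·π_2
  π_1 = 1/8·π_0 + 3/8·π_1 + 1/4·π_2
  normalize: π_0 + π_1 + π_2 = 1
Solving the linear system gives exactly π = [17/40, 9/40, 7/20].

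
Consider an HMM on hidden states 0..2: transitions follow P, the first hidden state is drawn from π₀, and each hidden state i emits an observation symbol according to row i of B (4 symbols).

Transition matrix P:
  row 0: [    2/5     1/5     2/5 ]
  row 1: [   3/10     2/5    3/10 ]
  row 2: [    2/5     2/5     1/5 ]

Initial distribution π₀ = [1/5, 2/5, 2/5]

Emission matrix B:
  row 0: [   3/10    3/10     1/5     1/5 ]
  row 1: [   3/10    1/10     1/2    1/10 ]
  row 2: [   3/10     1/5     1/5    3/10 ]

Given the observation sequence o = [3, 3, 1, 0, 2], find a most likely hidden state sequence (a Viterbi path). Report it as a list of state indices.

path = [2, 0, 0, 2, 1]

t=0: δ = [4.000e-02, 4.000e-02, 1.200e-01]  (obs o_0=3)
t=1: δ = [9.600e-03, 4.800e-03, 7.200e-03]  ψ = [2, 2, 2]  (obs o_1=3)
t=2: δ = [1.152e-03, 2.880e-04, 7.680e-04]  ψ = [0, 2, 0]  (obs o_2=1)
t=3: δ = [1.382e-04, 9.216e-05, 1.382e-04]  ψ = [0, 2, 0]  (obs o_3=0)
t=4: δ = [1.106e-05, 2.765e-05, 1.106e-05]  ψ = [0, 2, 0]  (obs o_4=2)
backtrack: best end state = 1; path = [2, 0, 0, 2, 1]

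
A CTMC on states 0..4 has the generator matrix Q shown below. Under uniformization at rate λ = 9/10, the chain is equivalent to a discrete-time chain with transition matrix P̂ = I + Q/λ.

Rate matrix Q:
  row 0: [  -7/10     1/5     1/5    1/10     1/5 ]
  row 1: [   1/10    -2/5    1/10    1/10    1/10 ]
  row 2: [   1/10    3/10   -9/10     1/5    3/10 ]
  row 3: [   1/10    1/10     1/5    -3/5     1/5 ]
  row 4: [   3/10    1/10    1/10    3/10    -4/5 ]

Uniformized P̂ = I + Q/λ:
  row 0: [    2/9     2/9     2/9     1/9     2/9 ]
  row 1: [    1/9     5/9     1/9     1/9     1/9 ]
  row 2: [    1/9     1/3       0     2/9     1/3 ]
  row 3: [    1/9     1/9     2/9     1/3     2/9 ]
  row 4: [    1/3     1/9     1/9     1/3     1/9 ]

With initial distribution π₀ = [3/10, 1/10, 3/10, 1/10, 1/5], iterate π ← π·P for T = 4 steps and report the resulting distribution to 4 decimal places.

t=0: π = [0.3000, 0.1000, 0.3000, 0.1000, 0.2000]
t=1: π = [0.1889, 0.2556, 0.1222, 0.2111, 0.2222]
t=2: π = [0.1815, 0.2728, 0.1420, 0.2210, 0.1827]
t=3: π = [0.1719, 0.2841, 0.1401, 0.2166, 0.1874]
t=4: π = [0.1718, 0.2876, 0.1387, 0.2164, 0.1854]

π = [0.1718, 0.2876, 0.1387, 0.2164, 0.1854]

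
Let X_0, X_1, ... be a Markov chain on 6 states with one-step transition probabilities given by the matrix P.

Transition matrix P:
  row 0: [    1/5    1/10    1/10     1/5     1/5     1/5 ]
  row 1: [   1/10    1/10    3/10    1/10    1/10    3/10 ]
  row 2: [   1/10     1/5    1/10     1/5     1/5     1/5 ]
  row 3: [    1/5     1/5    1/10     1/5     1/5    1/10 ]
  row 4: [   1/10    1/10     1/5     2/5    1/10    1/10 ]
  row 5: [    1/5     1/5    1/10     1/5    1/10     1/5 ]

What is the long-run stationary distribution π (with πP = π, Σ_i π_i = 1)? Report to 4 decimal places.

Balance equations π_j = Σ_i π_i·P[i][j]:
  π_0 = 1/5·π_0 + 1/10·π_1 + 1/10·π_2 + 1/5·π_3 + 1/10·π_4 + 1/5·π_5
  π_1 = 1/10·π_0 + 1/10·π_1 + 1/5·π_2 + 1/5·π_3 + 1/10·π_4 + 1/5·π_5
  π_2 = 1/10·π_0 + 3/10·π_1 + 1/10·π_2 + 1/10·π_3 + 1/5·π_4 + 1/10·π_5
  π_3 = 1/5·π_0 + 1/10·π_1 + 1/5·π_2 + 1/5·π_3 + 2/5·π_4 + 1/5·π_5
  π_4 = 1/5·π_0 + 1/10·π_1 + 1/5·π_2 + 1/5·π_3 + 1/10·π_4 + 1/10·π_5
  normalize: π_0 + π_1 + π_2 + π_3 + π_4 + π_5 = 1
Solving the linear system gives exactly π = [3305/21343, 3286/21343, 445/3049, 4587/21343, 3235/21343, 545/3049].

π = [0.1549, 0.1540, 0.1459, 0.2149, 0.1516, 0.1787]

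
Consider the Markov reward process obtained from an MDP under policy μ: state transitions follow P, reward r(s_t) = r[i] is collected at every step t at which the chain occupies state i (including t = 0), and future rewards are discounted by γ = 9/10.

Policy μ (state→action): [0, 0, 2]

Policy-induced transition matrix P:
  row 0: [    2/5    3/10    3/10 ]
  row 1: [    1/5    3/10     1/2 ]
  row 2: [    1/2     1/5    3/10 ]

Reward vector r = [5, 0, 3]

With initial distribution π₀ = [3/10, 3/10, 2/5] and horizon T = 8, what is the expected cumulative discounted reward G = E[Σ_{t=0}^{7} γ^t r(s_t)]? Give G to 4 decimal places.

G = 16.6605

t=0: π = [0.3000, 0.3000, 0.4000], E[r] = 2.7000, γ^t·E[r] = 2.700000, running G = 2.700000
t=1: π = [0.3800, 0.2600, 0.3600], E[r] = 2.9800, γ^t·E[r] = 2.682000, running G = 5.382000
t=2: π = [0.3840, 0.2640, 0.3520], E[r] = 2.9760, γ^t·E[r] = 2.410560, running G = 7.792560
t=3: π = [0.3824, 0.2648, 0.3528], E[r] = 2.9704, γ^t·E[r] = 2.165422, running G = 9.957982
t=4: π = [0.3823, 0.2647, 0.3530], E[r] = 2.9705, γ^t·E[r] = 1.948932, running G = 11.906914
t=5: π = [0.3824, 0.2647, 0.3529], E[r] = 2.9706, γ^t·E[r] = 1.754105, running G = 13.661018
t=6: π = [0.3824, 0.2647, 0.3529], E[r] = 2.9706, γ^t·E[r] = 1.578694, running G = 15.239712
t=7: π = [0.3824, 0.2647, 0.3529], E[r] = 2.9706, γ^t·E[r] = 1.420823, running G = 16.660535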